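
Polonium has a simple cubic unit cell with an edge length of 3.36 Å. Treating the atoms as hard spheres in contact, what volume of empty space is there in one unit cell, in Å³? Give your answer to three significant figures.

18.1 Å³

In a simple cubic lattice atoms touch along the cell edge, so a = 2r, so r = 0.5000a = 1.680 Å.
V_cell = a³ = 37.93 Å³; V_atoms = 1 × (4/3)πr³ = 19.86 Å³.
Empty space = 37.93 − 19.86 = 18.1 Å³.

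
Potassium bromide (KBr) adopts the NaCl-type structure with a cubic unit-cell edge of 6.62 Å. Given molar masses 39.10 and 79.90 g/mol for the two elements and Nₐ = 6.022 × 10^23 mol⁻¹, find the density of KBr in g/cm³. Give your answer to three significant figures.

2.72 g/cm³

The NaCl-type structure contains Z = 4 formula units per cell; M(KBr) = 39.10 + 79.90 = 119.0 g/mol.
a³ = (6.620 × 10^-8 cm)³ = 2.901 × 10^-22 cm³.
ρ = 4 × 119.0 / (6.022 × 10²³ × 2.901 × 10^-22) = 2.725 g/cm³.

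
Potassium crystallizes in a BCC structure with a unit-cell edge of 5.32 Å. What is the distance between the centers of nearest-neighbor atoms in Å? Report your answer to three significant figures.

4.61 Å

In a BCC structure, atoms touch along the body diagonal, so √3·a = 4r; the nearest-neighbor distance equals 2r = 0.8660·a.
d = 0.8660 × 5.32 = 4.61 Å.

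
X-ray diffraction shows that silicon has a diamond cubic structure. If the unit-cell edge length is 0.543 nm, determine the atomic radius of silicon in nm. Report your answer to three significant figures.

In a diamond cubic lattice, nearest neighbors lie along the body diagonal with √3·a = 8r.
r = √3·a/8 = 1.7321 × 0.543 / 8 = 0.118 nm.

0.118 nm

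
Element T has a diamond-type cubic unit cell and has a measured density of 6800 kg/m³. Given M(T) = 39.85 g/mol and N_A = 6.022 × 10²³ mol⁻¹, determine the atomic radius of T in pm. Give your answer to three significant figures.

For a diamond cubic cell (Z = 8), a³ = Z·M/(N_A·ρ) = 8 × 39.85 / (6.022 × 10²³ × 6.800) = 7.785 × 10^-23 cm³, so a = 4.270 × 10^-8 cm = 427.0 pm.
Nearest neighbors lie along the body diagonal with √3·a = 8r, so r = 0.2165 × a = 92.4 pm.

92.4 pm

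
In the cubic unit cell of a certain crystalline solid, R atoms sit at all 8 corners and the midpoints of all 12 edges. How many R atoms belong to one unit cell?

Corner atoms are shared by 8 cells (1/8 each), edge atoms by 4 (1/4 each).
Net atoms = 8 × 1/8 + 12 × 1/4 = 1 + 3 = 4.

4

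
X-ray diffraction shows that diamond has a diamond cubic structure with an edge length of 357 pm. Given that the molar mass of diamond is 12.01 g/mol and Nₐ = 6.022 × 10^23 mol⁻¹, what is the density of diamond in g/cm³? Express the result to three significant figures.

A diamond cubic unit cell contains Z = 8 atoms.
Cell volume: a³ = (357 pm)³ = (3.570 × 10^-8 cm)³ = 4.550 × 10^-23 cm³.
ρ = Z·M/(N_A·a³) = 8 × 12.01 / (6.022 × 10²³ × 4.550 × 10^-23) = 3.507 g/cm³.

3.51 g/cm³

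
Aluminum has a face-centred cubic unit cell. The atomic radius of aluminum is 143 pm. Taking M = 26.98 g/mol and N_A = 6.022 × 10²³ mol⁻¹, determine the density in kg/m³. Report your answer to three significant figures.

2710 kg/m³

In an FCC lattice, atoms touch along the face diagonal, so √2·a = 4r, giving a = 404.5 pm = 4.045 × 10^-8 cm.
With Z = 4, ρ = Z·M/(N_A·a³) = 4 × 26.98 / (6.022 × 10²³ × 6.617 × 10^-23) = 2.708 g/cm³ = 2710 kg/m³.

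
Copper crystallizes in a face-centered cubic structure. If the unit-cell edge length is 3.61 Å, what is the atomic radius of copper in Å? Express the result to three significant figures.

1.28 Å

In an FCC lattice, atoms touch along the face diagonal, so √2·a = 4r.
r = √2·a/4 = 1.4142 × 3.61 / 4 = 1.28 Å.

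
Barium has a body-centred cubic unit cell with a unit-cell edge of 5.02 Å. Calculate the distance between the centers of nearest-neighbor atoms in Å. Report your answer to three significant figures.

In a BCC structure, atoms touch along the body diagonal, so √3·a = 4r; the nearest-neighbor distance equals 2r = 0.8660·a.
d = 0.8660 × 5.02 = 4.35 Å.

4.35 Å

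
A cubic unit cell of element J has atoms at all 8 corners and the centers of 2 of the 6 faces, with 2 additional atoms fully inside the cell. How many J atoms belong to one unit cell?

Corner atoms are shared by 8 cells (1/8 each), face atoms by 2 (1/2 each), interior atoms are unshared.
Net atoms = 8 × 1/8 + 2 × 1/2 + 2 = 1 + 1 + 2 = 4.

4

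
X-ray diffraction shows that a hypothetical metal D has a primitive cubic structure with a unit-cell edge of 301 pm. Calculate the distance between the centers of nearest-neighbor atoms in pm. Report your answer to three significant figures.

301 pm

In a simple cubic structure, atoms touch along the cell edge, so a = 2r; the nearest-neighbor distance equals 2r = 1.000·a.
d = 1.000 × 301 = 301 pm.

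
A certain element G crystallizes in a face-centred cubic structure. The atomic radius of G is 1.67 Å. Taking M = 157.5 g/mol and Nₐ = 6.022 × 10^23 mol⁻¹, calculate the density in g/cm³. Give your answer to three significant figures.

In an FCC lattice, atoms touch along the face diagonal, so √2·a = 4r, giving a = 4.723 Å = 4.723 × 10^-8 cm.
With Z = 4, ρ = Z·M/(N_A·a³) = 4 × 157.5 / (6.022 × 10²³ × 1.054 × 10^-22) = 9.927 g/cm³.

9.93 g/cm³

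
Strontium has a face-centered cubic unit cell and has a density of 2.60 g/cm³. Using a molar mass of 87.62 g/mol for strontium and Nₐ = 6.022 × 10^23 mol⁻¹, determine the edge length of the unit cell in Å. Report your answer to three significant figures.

With Z = 4 atoms per FCC cell, a³ = Z·M/(N_A·ρ) = 4 × 87.62 / (6.022 × 10²³ × 2.600 g/cm³) = 2.238 × 10^-22 cm³.
a = (2.238 × 10^-22)^(1/3) = 6.072 × 10^-8 cm = 6.07 Å.

6.07 Å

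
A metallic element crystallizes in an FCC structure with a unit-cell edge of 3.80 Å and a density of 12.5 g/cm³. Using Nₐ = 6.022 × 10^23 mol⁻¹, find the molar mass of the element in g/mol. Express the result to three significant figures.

An FCC cell has Z = 4 atoms; a = 3.800 × 10^-8 cm.
M = ρ·N_A·a³/Z = 12.5 × 6.022 × 10²³ × 5.487 × 10^-23 / 4 = 103 g/mol.

103 g/mol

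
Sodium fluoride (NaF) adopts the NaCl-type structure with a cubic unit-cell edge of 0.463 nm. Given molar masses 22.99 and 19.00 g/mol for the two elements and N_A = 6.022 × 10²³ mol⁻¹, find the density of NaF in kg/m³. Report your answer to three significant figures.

2810 kg/m³

The NaCl-type structure contains Z = 4 formula units per cell; M(NaF) = 22.99 + 19.00 = 41.99 g/mol.
a³ = (4.630 × 10^-8 cm)³ = 9.925 × 10^-23 cm³.
ρ = 4 × 41.99 / (6.022 × 10²³ × 9.925 × 10^-23) = 2.810 g/cm³ = 2810 kg/m³.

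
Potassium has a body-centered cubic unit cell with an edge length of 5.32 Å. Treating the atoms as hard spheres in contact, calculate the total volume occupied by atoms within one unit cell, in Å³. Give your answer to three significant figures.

102 Å³

In a BCC lattice atoms touch along the body diagonal, so √3·a = 4r, so r = 0.4330a = 2.304 Å.
V_atoms = Z × (4/3)πr³ = 2 × (4/3)π × (2.304)³ = 102 Å³.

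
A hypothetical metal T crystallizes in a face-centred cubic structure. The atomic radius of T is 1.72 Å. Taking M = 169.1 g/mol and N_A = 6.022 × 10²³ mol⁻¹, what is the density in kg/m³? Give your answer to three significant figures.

In an FCC lattice, atoms touch along the face diagonal, so √2·a = 4r, giving a = 4.865 Å = 4.865 × 10^-8 cm.
With Z = 4, ρ = Z·M/(N_A·a³) = 4 × 169.1 / (6.022 × 10²³ × 1.151 × 10^-22) = 9.755 g/cm³ = 9760 kg/m³.

9760 kg/m³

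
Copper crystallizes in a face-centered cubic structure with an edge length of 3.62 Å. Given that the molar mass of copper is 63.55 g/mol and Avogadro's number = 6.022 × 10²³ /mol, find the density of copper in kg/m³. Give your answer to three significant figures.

8900 kg/m³

An FCC unit cell contains Z = 4 atoms.
Cell volume: a³ = (3.62 Å)³ = (3.620 × 10^-8 cm)³ = 4.744 × 10^-23 cm³.
ρ = Z·M/(N_A·a³) = 4 × 63.55 / (6.022 × 10²³ × 4.744 × 10^-23) = 8.898 g/cm³ = 8900 kg/m³.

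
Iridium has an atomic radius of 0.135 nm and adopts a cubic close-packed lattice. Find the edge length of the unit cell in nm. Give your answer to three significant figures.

In an FCC lattice, atoms touch along the face diagonal, so √2·a = 4r.
a = 4r/√2 = 4 × 0.135 / 1.4142 = 0.382 nm.

0.382 nm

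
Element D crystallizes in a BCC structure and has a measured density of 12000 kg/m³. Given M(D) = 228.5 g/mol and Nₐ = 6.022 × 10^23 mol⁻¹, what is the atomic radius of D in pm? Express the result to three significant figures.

For a BCC cell (Z = 2), a³ = Z·M/(N_A·ρ) = 2 × 228.5 / (6.022 × 10²³ × 12.00) = 6.324 × 10^-23 cm³, so a = 3.984 × 10^-8 cm = 398.4 pm.
Atoms touch along the body diagonal, so √3·a = 4r, so r = 0.4330 × a = 173 pm.

173 pm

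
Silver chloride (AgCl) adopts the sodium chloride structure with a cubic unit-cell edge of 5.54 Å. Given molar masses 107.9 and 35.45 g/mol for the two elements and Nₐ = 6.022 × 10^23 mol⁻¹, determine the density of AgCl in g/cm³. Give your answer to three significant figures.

The sodium chloride structure contains Z = 4 formula units per cell; M(AgCl) = 107.9 + 35.45 = 143.35 g/mol.
a³ = (5.540 × 10^-8 cm)³ = 1.700 × 10^-22 cm³.
ρ = 4 × 143.35 / (6.022 × 10²³ × 1.700 × 10^-22) = 5.600 g/cm³.

5.60 g/cm³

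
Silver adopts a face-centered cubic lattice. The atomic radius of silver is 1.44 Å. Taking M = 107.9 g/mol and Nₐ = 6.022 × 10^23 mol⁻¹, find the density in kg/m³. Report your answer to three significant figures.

10600 kg/m³

In an FCC lattice, atoms touch along the face diagonal, so √2·a = 4r, giving a = 4.073 Å = 4.073 × 10^-8 cm.
With Z = 4, ρ = Z·M/(N_A·a³) = 4 × 107.9 / (6.022 × 10²³ × 6.757 × 10^-23) = 10.61 g/cm³ = 10600 kg/m³.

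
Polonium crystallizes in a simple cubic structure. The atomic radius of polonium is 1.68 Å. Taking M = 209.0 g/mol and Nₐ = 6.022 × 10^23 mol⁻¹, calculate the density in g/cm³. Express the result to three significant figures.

9.15 g/cm³

In a simple cubic lattice, atoms touch along the cell edge, so a = 2r, giving a = 3.360 Å = 3.360 × 10^-8 cm.
With Z = 1, ρ = Z·M/(N_A·a³) = 1 × 209.0 / (6.022 × 10²³ × 3.793 × 10^-23) = 9.149 g/cm³.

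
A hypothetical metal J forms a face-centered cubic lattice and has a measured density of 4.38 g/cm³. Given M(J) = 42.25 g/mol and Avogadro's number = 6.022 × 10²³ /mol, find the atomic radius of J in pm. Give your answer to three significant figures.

For an FCC cell (Z = 4), a³ = Z·M/(N_A·ρ) = 4 × 42.25 / (6.022 × 10²³ × 4.380) = 6.407 × 10^-23 cm³, so a = 4.002 × 10^-8 cm = 400.2 pm.
Atoms touch along the face diagonal, so √2·a = 4r, so r = 0.3536 × a = 141 pm.

141 pm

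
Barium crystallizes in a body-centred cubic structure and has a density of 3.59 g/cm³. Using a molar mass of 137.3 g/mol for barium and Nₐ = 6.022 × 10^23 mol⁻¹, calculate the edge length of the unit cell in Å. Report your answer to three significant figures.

5.03 Å

With Z = 2 atoms per BCC cell, a³ = Z·M/(N_A·ρ) = 2 × 137.3 / (6.022 × 10²³ × 3.590 g/cm³) = 1.270 × 10^-22 cm³.
a = (1.270 × 10^-22)^(1/3) = 5.027 × 10^-8 cm = 5.03 Å.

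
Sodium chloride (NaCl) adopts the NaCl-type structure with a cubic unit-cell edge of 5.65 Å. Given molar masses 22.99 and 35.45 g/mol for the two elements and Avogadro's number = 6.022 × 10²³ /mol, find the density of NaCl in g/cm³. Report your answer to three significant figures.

The NaCl-type structure contains Z = 4 formula units per cell; M(NaCl) = 22.99 + 35.45 = 58.44 g/mol.
a³ = (5.650 × 10^-8 cm)³ = 1.804 × 10^-22 cm³.
ρ = 4 × 58.44 / (6.022 × 10²³ × 1.804 × 10^-22) = 2.152 g/cm³.

2.15 g/cm³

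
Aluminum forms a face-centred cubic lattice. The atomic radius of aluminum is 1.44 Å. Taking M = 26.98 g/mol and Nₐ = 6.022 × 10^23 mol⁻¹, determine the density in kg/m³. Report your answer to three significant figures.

In an FCC lattice, atoms touch along the face diagonal, so √2·a = 4r, giving a = 4.073 Å = 4.073 × 10^-8 cm.
With Z = 4, ρ = Z·M/(N_A·a³) = 4 × 26.98 / (6.022 × 10²³ × 6.757 × 10^-23) = 2.652 g/cm³ = 2650 kg/m³.

2650 kg/m³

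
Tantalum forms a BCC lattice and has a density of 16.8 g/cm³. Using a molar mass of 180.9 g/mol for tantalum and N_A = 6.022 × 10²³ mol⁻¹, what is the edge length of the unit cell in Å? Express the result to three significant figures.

With Z = 2 atoms per BCC cell, a³ = Z·M/(N_A·ρ) = 2 × 180.9 / (6.022 × 10²³ × 16.80 g/cm³) = 3.576 × 10^-23 cm³.
a = (3.576 × 10^-23)^(1/3) = 3.295 × 10^-8 cm = 3.29 Å.

3.29 Å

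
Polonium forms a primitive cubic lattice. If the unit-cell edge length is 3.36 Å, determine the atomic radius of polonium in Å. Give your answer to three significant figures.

1.68 Å

In a simple cubic lattice, atoms touch along the cell edge, so a = 2r.
r = a/2 = 3.36/2 = 1.68 Å.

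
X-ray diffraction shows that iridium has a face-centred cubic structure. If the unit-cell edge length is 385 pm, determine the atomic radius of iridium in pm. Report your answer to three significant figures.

136 pm

In an FCC lattice, atoms touch along the face diagonal, so √2·a = 4r.
r = √2·a/4 = 1.4142 × 385 / 4 = 136 pm.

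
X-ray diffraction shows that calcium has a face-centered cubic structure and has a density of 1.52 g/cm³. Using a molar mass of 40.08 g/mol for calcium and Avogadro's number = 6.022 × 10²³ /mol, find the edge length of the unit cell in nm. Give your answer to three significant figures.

0.560 nm

With Z = 4 atoms per FCC cell, a³ = Z·M/(N_A·ρ) = 4 × 40.08 / (6.022 × 10²³ × 1.520 g/cm³) = 1.751 × 10^-22 cm³.
a = (1.751 × 10^-22)^(1/3) = 5.595 × 10^-8 cm = 0.560 nm.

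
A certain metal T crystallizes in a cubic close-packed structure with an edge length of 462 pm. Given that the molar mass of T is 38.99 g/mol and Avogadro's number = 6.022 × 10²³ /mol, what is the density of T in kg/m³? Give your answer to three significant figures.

2630 kg/m³

An FCC unit cell contains Z = 4 atoms.
Cell volume: a³ = (462 pm)³ = (4.620 × 10^-8 cm)³ = 9.861 × 10^-23 cm³.
ρ = Z·M/(N_A·a³) = 4 × 38.99 / (6.022 × 10²³ × 9.861 × 10^-23) = 2.626 g/cm³ = 2630 kg/m³.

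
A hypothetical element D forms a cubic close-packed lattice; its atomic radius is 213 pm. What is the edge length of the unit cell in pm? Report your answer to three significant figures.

In an FCC lattice, atoms touch along the face diagonal, so √2·a = 4r.
a = 4r/√2 = 4 × 213 / 1.4142 = 602 pm.

602 pm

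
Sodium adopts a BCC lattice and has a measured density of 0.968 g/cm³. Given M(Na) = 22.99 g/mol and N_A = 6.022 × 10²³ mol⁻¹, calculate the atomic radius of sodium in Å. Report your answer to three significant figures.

1.86 Å

For a BCC cell (Z = 2), a³ = Z·M/(N_A·ρ) = 2 × 22.99 / (6.022 × 10²³ × 0.9680) = 7.888 × 10^-23 cm³, so a = 4.289 × 10^-8 cm = 4.289 Å.
Atoms touch along the body diagonal, so √3·a = 4r, so r = 0.4330 × a = 1.86 Å.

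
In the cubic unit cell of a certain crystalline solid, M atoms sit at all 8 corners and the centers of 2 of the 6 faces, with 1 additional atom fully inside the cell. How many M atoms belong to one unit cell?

3

Corner atoms are shared by 8 cells (1/8 each), face atoms by 2 (1/2 each), interior atoms are unshared.
Net atoms = 8 × 1/8 + 2 × 1/2 + 1 = 1 + 1 + 1 = 3.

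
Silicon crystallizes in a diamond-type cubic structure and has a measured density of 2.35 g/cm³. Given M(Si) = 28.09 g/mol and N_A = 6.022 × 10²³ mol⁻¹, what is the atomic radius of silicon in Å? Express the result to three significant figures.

1.17 Å

For a diamond cubic cell (Z = 8), a³ = Z·M/(N_A·ρ) = 8 × 28.09 / (6.022 × 10²³ × 2.350) = 1.588 × 10^-22 cm³, so a = 5.415 × 10^-8 cm = 5.415 Å.
Nearest neighbors lie along the body diagonal with √3·a = 8r, so r = 0.2165 × a = 1.17 Å.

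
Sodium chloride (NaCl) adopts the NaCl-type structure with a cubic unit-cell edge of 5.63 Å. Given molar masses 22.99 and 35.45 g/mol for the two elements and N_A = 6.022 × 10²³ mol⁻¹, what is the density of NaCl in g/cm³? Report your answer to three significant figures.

2.18 g/cm³

The NaCl-type structure contains Z = 4 formula units per cell; M(NaCl) = 22.99 + 35.45 = 58.44 g/mol.
a³ = (5.630 × 10^-8 cm)³ = 1.785 × 10^-22 cm³.
ρ = 4 × 58.44 / (6.022 × 10²³ × 1.785 × 10^-22) = 2.175 g/cm³.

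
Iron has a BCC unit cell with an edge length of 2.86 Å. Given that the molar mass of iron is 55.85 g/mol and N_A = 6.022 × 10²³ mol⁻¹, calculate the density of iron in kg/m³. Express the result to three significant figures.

A BCC unit cell contains Z = 2 atoms.
Cell volume: a³ = (2.86 Å)³ = (2.860 × 10^-8 cm)³ = 2.339 × 10^-23 cm³.
ρ = Z·M/(N_A·a³) = 2 × 55.85 / (6.022 × 10²³ × 2.339 × 10^-23) = 7.929 g/cm³ = 7930 kg/m³.

7930 kg/m³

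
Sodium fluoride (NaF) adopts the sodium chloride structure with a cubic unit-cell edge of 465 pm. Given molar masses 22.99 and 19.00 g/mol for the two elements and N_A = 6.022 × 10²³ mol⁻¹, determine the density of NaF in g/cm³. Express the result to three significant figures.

The sodium chloride structure contains Z = 4 formula units per cell; M(NaF) = 22.99 + 19.00 = 41.99 g/mol.
a³ = (4.650 × 10^-8 cm)³ = 1.005 × 10^-22 cm³.
ρ = 4 × 41.99 / (6.022 × 10²³ × 1.005 × 10^-22) = 2.774 g/cm³.

2.77 g/cm³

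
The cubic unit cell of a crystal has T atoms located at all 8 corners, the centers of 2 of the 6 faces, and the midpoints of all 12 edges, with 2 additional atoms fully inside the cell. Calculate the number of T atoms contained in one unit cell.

7

Corner atoms are shared by 8 cells (1/8 each), face atoms by 2 (1/2 each), edge atoms by 4 (1/4 each), interior atoms are unshared.
Net atoms = 8 × 1/8 + 2 × 1/2 + 12 × 1/4 + 2 = 1 + 1 + 3 + 2 = 7.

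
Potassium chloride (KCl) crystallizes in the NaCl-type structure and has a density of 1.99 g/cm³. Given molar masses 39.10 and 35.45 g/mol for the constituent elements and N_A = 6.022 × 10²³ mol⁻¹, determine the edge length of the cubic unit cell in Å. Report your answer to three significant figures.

M(KCl) = 74.55 g/mol; Z = 4 formula units per cell.
a³ = Z·M/(N_A·ρ) = 4 × 74.55 / (6.022 × 10²³ × 1.99) = 2.488 × 10^-22 cm³, so a = 6.290 × 10^-8 cm = 6.29 Å.

6.29 Å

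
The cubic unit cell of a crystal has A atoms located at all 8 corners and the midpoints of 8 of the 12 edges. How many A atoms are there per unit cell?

3

Corner atoms are shared by 8 cells (1/8 each), edge atoms by 4 (1/4 each).
Net atoms = 8 × 1/8 + 8 × 1/4 = 1 + 2 = 3.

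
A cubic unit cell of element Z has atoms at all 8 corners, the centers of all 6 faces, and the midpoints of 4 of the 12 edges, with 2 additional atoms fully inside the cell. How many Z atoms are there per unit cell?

7

Corner atoms are shared by 8 cells (1/8 each), face atoms by 2 (1/2 each), edge atoms by 4 (1/4 each), interior atoms are unshared.
Net atoms = 8 × 1/8 + 6 × 1/2 + 4 × 1/4 + 2 = 1 + 3 + 1 + 2 = 7.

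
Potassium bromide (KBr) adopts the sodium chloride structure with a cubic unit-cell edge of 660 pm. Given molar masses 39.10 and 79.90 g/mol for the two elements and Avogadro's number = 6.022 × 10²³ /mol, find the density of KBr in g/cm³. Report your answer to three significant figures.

The sodium chloride structure contains Z = 4 formula units per cell; M(KBr) = 39.10 + 79.90 = 119.0 g/mol.
a³ = (6.600 × 10^-8 cm)³ = 2.875 × 10^-22 cm³.
ρ = 4 × 119.0 / (6.022 × 10²³ × 2.875 × 10^-22) = 2.749 g/cm³.

2.75 g/cm³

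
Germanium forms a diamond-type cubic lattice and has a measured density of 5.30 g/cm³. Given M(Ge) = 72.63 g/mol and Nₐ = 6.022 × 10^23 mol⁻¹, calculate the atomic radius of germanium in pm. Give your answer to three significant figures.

123 pm

For a diamond cubic cell (Z = 8), a³ = Z·M/(N_A·ρ) = 8 × 72.63 / (6.022 × 10²³ × 5.300) = 1.820 × 10^-22 cm³, so a = 5.668 × 10^-8 cm = 566.8 pm.
Nearest neighbors lie along the body diagonal with √3·a = 8r, so r = 0.2165 × a = 123 pm.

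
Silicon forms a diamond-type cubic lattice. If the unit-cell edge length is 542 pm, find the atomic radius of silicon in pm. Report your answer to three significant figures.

In a diamond cubic lattice, nearest neighbors lie along the body diagonal with √3·a = 8r.
r = √3·a/8 = 1.7321 × 542 / 8 = 117 pm.

117 pm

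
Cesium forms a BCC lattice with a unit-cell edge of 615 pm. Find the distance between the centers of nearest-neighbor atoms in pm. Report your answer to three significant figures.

533 pm

In a BCC structure, atoms touch along the body diagonal, so √3·a = 4r; the nearest-neighbor distance equals 2r = 0.8660·a.
d = 0.8660 × 615 = 533 pm.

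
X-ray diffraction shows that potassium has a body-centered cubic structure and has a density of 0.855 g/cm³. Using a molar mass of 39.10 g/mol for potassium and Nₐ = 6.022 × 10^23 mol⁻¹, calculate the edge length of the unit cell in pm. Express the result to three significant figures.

With Z = 2 atoms per BCC cell, a³ = Z·M/(N_A·ρ) = 2 × 39.10 / (6.022 × 10²³ × 0.8550 g/cm³) = 1.519 × 10^-22 cm³.
a = (1.519 × 10^-22)^(1/3) = 5.335 × 10^-8 cm = 534 pm.

534 pm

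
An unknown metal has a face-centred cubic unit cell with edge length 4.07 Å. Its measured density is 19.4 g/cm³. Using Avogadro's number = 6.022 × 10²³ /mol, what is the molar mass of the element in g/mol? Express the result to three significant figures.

197 g/mol

An FCC cell has Z = 4 atoms; a = 4.070 × 10^-8 cm.
M = ρ·N_A·a³/Z = 19.4 × 6.022 × 10²³ × 6.742 × 10^-23 / 4 = 197 g/mol.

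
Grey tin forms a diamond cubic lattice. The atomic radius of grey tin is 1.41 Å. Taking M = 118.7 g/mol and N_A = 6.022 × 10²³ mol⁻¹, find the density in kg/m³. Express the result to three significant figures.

5710 kg/m³

In a diamond cubic lattice, nearest neighbors lie along the body diagonal with √3·a = 8r, giving a = 6.513 Å = 6.513 × 10^-8 cm.
With Z = 8, ρ = Z·M/(N_A·a³) = 8 × 118.7 / (6.022 × 10²³ × 2.762 × 10^-22) = 5.709 g/cm³ = 5710 kg/m³.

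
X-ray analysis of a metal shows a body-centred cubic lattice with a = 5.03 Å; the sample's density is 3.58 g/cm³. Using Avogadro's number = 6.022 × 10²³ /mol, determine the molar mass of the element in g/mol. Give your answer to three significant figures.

137 g/mol

A BCC cell has Z = 2 atoms; a = 5.030 × 10^-8 cm.
M = ρ·N_A·a³/Z = 3.58 × 6.022 × 10²³ × 1.273 × 10^-22 / 2 = 137 g/mol.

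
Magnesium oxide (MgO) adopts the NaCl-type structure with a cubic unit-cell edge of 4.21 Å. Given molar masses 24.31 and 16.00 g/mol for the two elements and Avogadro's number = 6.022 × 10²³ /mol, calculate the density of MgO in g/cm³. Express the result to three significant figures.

The NaCl-type structure contains Z = 4 formula units per cell; M(MgO) = 24.31 + 16.00 = 40.31 g/mol.
a³ = (4.210 × 10^-8 cm)³ = 7.462 × 10^-23 cm³.
ρ = 4 × 40.31 / (6.022 × 10²³ × 7.462 × 10^-23) = 3.588 g/cm³.

3.59 g/cm³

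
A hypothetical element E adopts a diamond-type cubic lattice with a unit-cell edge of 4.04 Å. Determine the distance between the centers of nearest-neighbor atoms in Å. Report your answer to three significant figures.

In a diamond cubic structure, nearest neighbors lie along the body diagonal with √3·a = 8r; the nearest-neighbor distance equals 2r = 0.4330·a.
d = 0.4330 × 4.04 = 1.75 Å.

1.75 Å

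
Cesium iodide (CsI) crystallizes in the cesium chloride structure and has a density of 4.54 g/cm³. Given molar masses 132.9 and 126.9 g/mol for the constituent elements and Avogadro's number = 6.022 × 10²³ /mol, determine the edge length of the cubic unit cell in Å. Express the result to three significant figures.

M(CsI) = 259.8 g/mol; Z = 1 formula unit per cell.
a³ = Z·M/(N_A·ρ) = 1 × 259.8 / (6.022 × 10²³ × 4.54) = 9.503 × 10^-23 cm³, so a = 4.563 × 10^-8 cm = 4.56 Å.

4.56 Å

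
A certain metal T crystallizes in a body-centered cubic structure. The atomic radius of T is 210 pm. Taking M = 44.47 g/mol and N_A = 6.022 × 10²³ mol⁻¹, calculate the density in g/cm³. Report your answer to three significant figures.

1.29 g/cm³

In a BCC lattice, atoms touch along the body diagonal, so √3·a = 4r, giving a = 485.0 pm = 4.850 × 10^-8 cm.
With Z = 2, ρ = Z·M/(N_A·a³) = 2 × 44.47 / (6.022 × 10²³ × 1.141 × 10^-22) = 1.295 g/cm³.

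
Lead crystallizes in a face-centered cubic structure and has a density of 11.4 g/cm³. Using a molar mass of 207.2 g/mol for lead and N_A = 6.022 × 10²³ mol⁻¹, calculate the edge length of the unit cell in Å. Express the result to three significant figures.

With Z = 4 atoms per FCC cell, a³ = Z·M/(N_A·ρ) = 4 × 207.2 / (6.022 × 10²³ × 11.40 g/cm³) = 1.207 × 10^-22 cm³.
a = (1.207 × 10^-22)^(1/3) = 4.942 × 10^-8 cm = 4.94 Å.

4.94 Å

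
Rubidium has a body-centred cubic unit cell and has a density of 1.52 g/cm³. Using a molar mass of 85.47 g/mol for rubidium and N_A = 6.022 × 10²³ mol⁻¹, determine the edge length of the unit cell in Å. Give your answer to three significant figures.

5.72 Å

With Z = 2 atoms per BCC cell, a³ = Z·M/(N_A·ρ) = 2 × 85.47 / (6.022 × 10²³ × 1.520 g/cm³) = 1.867 × 10^-22 cm³.
a = (1.867 × 10^-22)^(1/3) = 5.716 × 10^-8 cm = 5.72 Å.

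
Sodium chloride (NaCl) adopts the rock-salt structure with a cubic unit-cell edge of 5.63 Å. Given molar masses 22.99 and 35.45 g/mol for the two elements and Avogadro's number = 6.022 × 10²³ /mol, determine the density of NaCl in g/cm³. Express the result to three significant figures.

The rock-salt structure contains Z = 4 formula units per cell; M(NaCl) = 22.99 + 35.45 = 58.44 g/mol.
a³ = (5.630 × 10^-8 cm)³ = 1.785 × 10^-22 cm³.
ρ = 4 × 58.44 / (6.022 × 10²³ × 1.785 × 10^-22) = 2.175 g/cm³.

2.18 g/cm³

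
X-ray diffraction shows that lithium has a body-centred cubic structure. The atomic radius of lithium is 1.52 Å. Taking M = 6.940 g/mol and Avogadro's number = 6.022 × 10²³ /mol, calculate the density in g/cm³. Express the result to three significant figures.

0.533 g/cm³

In a BCC lattice, atoms touch along the body diagonal, so √3·a = 4r, giving a = 3.510 Å = 3.510 × 10^-8 cm.
With Z = 2, ρ = Z·M/(N_A·a³) = 2 × 6.940 / (6.022 × 10²³ × 4.325 × 10^-23) = 0.5329 g/cm³.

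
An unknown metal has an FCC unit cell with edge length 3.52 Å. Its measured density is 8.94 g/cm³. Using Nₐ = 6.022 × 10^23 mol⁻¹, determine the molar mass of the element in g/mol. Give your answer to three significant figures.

58.7 g/mol

An FCC cell has Z = 4 atoms; a = 3.520 × 10^-8 cm.
M = ρ·N_A·a³/Z = 8.94 × 6.022 × 10²³ × 4.361 × 10^-23 / 4 = 58.7 g/mol.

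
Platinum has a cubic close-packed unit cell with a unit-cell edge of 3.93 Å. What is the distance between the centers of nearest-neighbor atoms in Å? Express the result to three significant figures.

In an FCC structure, atoms touch along the face diagonal, so √2·a = 4r; the nearest-neighbor distance equals 2r = 0.7071·a.
d = 0.7071 × 3.93 = 2.78 Å.

2.78 Å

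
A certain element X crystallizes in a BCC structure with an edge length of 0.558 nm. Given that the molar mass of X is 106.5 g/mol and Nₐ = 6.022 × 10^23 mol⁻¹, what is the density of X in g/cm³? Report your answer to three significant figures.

2.04 g/cm³

A BCC unit cell contains Z = 2 atoms.
Cell volume: a³ = (0.558 nm)³ = (5.580 × 10^-8 cm)³ = 1.737 × 10^-22 cm³.
ρ = Z·M/(N_A·a³) = 2 × 106.5 / (6.022 × 10²³ × 1.737 × 10^-22) = 2.036 g/cm³.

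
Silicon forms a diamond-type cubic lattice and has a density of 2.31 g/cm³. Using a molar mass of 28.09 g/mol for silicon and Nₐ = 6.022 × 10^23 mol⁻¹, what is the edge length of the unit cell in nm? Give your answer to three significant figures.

0.545 nm

With Z = 8 atoms per diamond cubic cell, a³ = Z·M/(N_A·ρ) = 8 × 28.09 / (6.022 × 10²³ × 2.310 g/cm³) = 1.615 × 10^-22 cm³.
a = (1.615 × 10^-22)^(1/3) = 5.446 × 10^-8 cm = 0.545 nm.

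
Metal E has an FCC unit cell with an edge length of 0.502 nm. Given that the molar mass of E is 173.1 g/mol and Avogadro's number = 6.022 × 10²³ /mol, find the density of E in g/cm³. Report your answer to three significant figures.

9.09 g/cm³

An FCC unit cell contains Z = 4 atoms.
Cell volume: a³ = (0.502 nm)³ = (5.020 × 10^-8 cm)³ = 1.265 × 10^-22 cm³.
ρ = Z·M/(N_A·a³) = 4 × 173.1 / (6.022 × 10²³ × 1.265 × 10^-22) = 9.089 g/cm³.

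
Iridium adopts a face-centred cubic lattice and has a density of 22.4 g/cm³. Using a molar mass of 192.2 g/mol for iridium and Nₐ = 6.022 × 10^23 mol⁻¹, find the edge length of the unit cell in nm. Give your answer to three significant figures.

0.385 nm

With Z = 4 atoms per FCC cell, a³ = Z·M/(N_A·ρ) = 4 × 192.2 / (6.022 × 10²³ × 22.40 g/cm³) = 5.699 × 10^-23 cm³.
a = (5.699 × 10^-23)^(1/3) = 3.848 × 10^-8 cm = 0.385 nm.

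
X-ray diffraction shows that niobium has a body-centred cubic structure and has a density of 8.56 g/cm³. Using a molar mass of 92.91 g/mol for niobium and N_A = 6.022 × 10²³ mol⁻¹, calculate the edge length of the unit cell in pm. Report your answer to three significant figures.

With Z = 2 atoms per BCC cell, a³ = Z·M/(N_A·ρ) = 2 × 92.91 / (6.022 × 10²³ × 8.560 g/cm³) = 3.605 × 10^-23 cm³.
a = (3.605 × 10^-23)^(1/3) = 3.303 × 10^-8 cm = 330 pm.

330 pm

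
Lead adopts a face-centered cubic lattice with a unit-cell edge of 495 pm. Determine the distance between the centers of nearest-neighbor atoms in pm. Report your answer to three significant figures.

In an FCC structure, atoms touch along the face diagonal, so √2·a = 4r; the nearest-neighbor distance equals 2r = 0.7071·a.
d = 0.7071 × 495 = 350 pm.

350 pm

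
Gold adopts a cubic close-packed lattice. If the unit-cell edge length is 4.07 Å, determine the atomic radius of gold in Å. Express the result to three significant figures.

In an FCC lattice, atoms touch along the face diagonal, so √2·a = 4r.
r = √2·a/4 = 1.4142 × 4.07 / 4 = 1.44 Å.

1.44 Å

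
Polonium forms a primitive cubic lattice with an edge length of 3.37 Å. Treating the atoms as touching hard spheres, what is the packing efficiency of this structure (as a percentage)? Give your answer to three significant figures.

In a simple cubic lattice atoms touch along the cell edge, so a = 2r, so r = 0.5000a = 1.685 Å.
Packing fraction = Z·(4/3)πr³ / a³ = 1 × (4/3)π × (1.685)³ / (3.37)³ = 0.5236 = 52.4%.

52.4%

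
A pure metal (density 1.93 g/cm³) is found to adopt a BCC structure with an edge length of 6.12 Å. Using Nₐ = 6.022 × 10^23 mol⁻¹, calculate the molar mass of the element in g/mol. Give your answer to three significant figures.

A BCC cell has Z = 2 atoms; a = 6.120 × 10^-8 cm.
M = ρ·N_A·a³/Z = 1.93 × 6.022 × 10²³ × 2.292 × 10^-22 / 2 = 133 g/mol.

133 g/mol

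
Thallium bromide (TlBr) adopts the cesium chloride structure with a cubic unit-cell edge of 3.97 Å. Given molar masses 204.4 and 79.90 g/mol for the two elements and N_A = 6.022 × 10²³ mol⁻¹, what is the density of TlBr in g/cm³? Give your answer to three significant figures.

The cesium chloride structure contains Z = 1 formula unit per cell; M(TlBr) = 204.4 + 79.90 = 284.3 g/mol.
a³ = (3.970 × 10^-8 cm)³ = 6.257 × 10^-23 cm³.
ρ = 1 × 284.3 / (6.022 × 10²³ × 6.257 × 10^-23) = 7.545 g/cm³.

7.55 g/cm³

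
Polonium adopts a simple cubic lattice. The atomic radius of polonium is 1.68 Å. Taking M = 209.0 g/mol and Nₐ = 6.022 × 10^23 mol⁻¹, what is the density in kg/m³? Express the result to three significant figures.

9150 kg/m³

In a simple cubic lattice, atoms touch along the cell edge, so a = 2r, giving a = 3.360 Å = 3.360 × 10^-8 cm.
With Z = 1, ρ = Z·M/(N_A·a³) = 1 × 209.0 / (6.022 × 10²³ × 3.793 × 10^-23) = 9.149 g/cm³ = 9150 kg/m³.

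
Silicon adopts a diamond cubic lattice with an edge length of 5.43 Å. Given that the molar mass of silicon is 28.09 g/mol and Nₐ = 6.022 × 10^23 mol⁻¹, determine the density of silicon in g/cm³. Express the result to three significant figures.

2.33 g/cm³

A diamond cubic unit cell contains Z = 8 atoms.
Cell volume: a³ = (5.43 Å)³ = (5.430 × 10^-8 cm)³ = 1.601 × 10^-22 cm³.
ρ = Z·M/(N_A·a³) = 8 × 28.09 / (6.022 × 10²³ × 1.601 × 10^-22) = 2.331 g/cm³.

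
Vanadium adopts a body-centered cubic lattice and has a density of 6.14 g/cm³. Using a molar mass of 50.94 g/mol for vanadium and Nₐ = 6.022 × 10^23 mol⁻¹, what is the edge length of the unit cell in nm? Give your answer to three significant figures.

0.302 nm

With Z = 2 atoms per BCC cell, a³ = Z·M/(N_A·ρ) = 2 × 50.94 / (6.022 × 10²³ × 6.140 g/cm³) = 2.755 × 10^-23 cm³.
a = (2.755 × 10^-23)^(1/3) = 3.020 × 10^-8 cm = 0.302 nm.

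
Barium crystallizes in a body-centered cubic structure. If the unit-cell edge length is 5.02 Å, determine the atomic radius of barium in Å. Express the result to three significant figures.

In a BCC lattice, atoms touch along the body diagonal, so √3·a = 4r.
r = √3·a/4 = 1.7321 × 5.02 / 4 = 2.17 Å.

2.17 Å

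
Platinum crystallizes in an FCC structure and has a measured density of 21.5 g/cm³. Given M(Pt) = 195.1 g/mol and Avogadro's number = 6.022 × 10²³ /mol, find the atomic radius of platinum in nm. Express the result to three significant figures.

For an FCC cell (Z = 4), a³ = Z·M/(N_A·ρ) = 4 × 195.1 / (6.022 × 10²³ × 21.50) = 6.028 × 10^-23 cm³, so a = 3.921 × 10^-8 cm = 0.3921 nm.
Atoms touch along the face diagonal, so √2·a = 4r, so r = 0.3536 × a = 0.139 nm.

0.139 nm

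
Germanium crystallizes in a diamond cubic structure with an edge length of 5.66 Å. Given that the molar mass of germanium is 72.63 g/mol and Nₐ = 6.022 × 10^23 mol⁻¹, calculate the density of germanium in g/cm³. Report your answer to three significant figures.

5.32 g/cm³

A diamond cubic unit cell contains Z = 8 atoms.
Cell volume: a³ = (5.66 Å)³ = (5.660 × 10^-8 cm)³ = 1.813 × 10^-22 cm³.
ρ = Z·M/(N_A·a³) = 8 × 72.63 / (6.022 × 10²³ × 1.813 × 10^-22) = 5.321 g/cm³.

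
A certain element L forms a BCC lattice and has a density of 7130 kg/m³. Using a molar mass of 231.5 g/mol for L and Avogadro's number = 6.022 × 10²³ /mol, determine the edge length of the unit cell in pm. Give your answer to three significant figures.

476 pm

With Z = 2 atoms per BCC cell, a³ = Z·M/(N_A·ρ) = 2 × 231.5 / (6.022 × 10²³ × 7.130 g/cm³) = 1.078 × 10^-22 cm³.
a = (1.078 × 10^-22)^(1/3) = 4.760 × 10^-8 cm = 476 pm.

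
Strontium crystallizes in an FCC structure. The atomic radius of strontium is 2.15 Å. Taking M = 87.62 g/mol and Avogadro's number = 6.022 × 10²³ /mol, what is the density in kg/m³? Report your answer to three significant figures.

In an FCC lattice, atoms touch along the face diagonal, so √2·a = 4r, giving a = 6.081 Å = 6.081 × 10^-8 cm.
With Z = 4, ρ = Z·M/(N_A·a³) = 4 × 87.62 / (6.022 × 10²³ × 2.249 × 10^-22) = 2.588 g/cm³ = 2590 kg/m³.

2590 kg/m³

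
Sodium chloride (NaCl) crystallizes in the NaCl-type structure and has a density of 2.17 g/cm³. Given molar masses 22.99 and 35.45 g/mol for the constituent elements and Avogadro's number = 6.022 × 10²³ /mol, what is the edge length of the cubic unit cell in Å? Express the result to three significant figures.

5.63 Å

M(NaCl) = 58.44 g/mol; Z = 4 formula units per cell.
a³ = Z·M/(N_A·ρ) = 4 × 58.44 / (6.022 × 10²³ × 2.17) = 1.789 × 10^-22 cm³, so a = 5.635 × 10^-8 cm = 5.63 Å.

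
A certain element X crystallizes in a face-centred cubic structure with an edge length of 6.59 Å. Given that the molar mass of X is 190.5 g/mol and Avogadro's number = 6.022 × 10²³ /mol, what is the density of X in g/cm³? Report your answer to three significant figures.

An FCC unit cell contains Z = 4 atoms.
Cell volume: a³ = (6.59 Å)³ = (6.590 × 10^-8 cm)³ = 2.862 × 10^-22 cm³.
ρ = Z·M/(N_A·a³) = 4 × 190.5 / (6.022 × 10²³ × 2.862 × 10^-22) = 4.421 g/cm³.

4.42 g/cm³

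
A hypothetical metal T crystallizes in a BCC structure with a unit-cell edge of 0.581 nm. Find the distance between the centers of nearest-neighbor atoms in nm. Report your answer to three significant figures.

0.503 nm

In a BCC structure, atoms touch along the body diagonal, so √3·a = 4r; the nearest-neighbor distance equals 2r = 0.8660·a.
d = 0.8660 × 0.581 = 0.503 nm.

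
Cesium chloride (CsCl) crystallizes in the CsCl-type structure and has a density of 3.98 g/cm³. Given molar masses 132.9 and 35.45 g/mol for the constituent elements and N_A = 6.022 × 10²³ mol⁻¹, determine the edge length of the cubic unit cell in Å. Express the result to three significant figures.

4.13 Å

M(CsCl) = 168.35 g/mol; Z = 1 formula unit per cell.
a³ = Z·M/(N_A·ρ) = 1 × 168.35 / (6.022 × 10²³ × 3.98) = 7.024 × 10^-23 cm³, so a = 4.126 × 10^-8 cm = 4.13 Å.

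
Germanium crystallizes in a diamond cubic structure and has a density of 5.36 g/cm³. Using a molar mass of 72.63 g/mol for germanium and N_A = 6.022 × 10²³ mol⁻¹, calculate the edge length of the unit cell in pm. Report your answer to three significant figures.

565 pm

With Z = 8 atoms per diamond cubic cell, a³ = Z·M/(N_A·ρ) = 8 × 72.63 / (6.022 × 10²³ × 5.360 g/cm³) = 1.800 × 10^-22 cm³.
a = (1.800 × 10^-22)^(1/3) = 5.646 × 10^-8 cm = 565 pm.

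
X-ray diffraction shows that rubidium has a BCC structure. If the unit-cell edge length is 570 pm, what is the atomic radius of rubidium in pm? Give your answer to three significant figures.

In a BCC lattice, atoms touch along the body diagonal, so √3·a = 4r.
r = √3·a/4 = 1.7321 × 570 / 4 = 247 pm.

247 pm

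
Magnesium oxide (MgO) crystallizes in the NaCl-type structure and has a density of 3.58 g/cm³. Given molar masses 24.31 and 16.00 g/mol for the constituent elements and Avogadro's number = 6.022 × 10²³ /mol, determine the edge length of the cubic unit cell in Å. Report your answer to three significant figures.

4.21 Å

M(MgO) = 40.31 g/mol; Z = 4 formula units per cell.
a³ = Z·M/(N_A·ρ) = 4 × 40.31 / (6.022 × 10²³ × 3.58) = 7.479 × 10^-23 cm³, so a = 4.213 × 10^-8 cm = 4.21 Å.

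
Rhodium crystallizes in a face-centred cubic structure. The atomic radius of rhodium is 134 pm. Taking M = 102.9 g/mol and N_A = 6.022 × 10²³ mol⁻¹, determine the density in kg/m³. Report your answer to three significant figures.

In an FCC lattice, atoms touch along the face diagonal, so √2·a = 4r, giving a = 379.0 pm = 3.790 × 10^-8 cm.
With Z = 4, ρ = Z·M/(N_A·a³) = 4 × 102.9 / (6.022 × 10²³ × 5.444 × 10^-23) = 12.55 g/cm³ = 12600 kg/m³.

12600 kg/m³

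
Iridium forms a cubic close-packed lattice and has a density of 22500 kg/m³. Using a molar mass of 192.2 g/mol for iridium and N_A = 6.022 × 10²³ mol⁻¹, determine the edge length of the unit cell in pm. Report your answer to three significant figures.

384 pm

With Z = 4 atoms per FCC cell, a³ = Z·M/(N_A·ρ) = 4 × 192.2 / (6.022 × 10²³ × 22.50 g/cm³) = 5.674 × 10^-23 cm³.
a = (5.674 × 10^-23)^(1/3) = 3.843 × 10^-8 cm = 384 pm.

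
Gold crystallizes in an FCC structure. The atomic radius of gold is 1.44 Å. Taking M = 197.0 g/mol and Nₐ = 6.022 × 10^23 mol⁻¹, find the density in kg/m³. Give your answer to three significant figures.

19400 kg/m³

In an FCC lattice, atoms touch along the face diagonal, so √2·a = 4r, giving a = 4.073 Å = 4.073 × 10^-8 cm.
With Z = 4, ρ = Z·M/(N_A·a³) = 4 × 197.0 / (6.022 × 10²³ × 6.757 × 10^-23) = 19.37 g/cm³ = 19400 kg/m³.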